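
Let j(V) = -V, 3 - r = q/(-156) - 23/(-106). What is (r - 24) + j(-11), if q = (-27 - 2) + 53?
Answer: -13867/1378 ≈ -10.063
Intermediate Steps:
q = 24 (q = -29 + 53 = 24)
r = 4047/1378 (r = 3 - (24/(-156) - 23/(-106)) = 3 - (24*(-1/156) - 23*(-1/106)) = 3 - (-2/13 + 23/106) = 3 - 1*87/1378 = 3 - 87/1378 = 4047/1378 ≈ 2.9369)
(r - 24) + j(-11) = (4047/1378 - 24) - 1*(-11) = -29025/1378 + 11 = -13867/1378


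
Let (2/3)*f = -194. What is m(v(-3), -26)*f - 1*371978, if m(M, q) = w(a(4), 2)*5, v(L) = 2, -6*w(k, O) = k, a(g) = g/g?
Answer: -743471/2 ≈ -3.7174e+5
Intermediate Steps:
a(g) = 1
w(k, O) = -k/6
m(M, q) = -⅚ (m(M, q) = -⅙*1*5 = -⅙*5 = -⅚)
f = -291 (f = (3/2)*(-194) = -291)
m(v(-3), -26)*f - 1*371978 = -⅚*(-291) - 1*371978 = 485/2 - 371978 = -743471/2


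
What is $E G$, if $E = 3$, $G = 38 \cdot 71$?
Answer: $8094$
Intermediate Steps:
$G = 2698$
$E G = 3 \cdot 2698 = 8094$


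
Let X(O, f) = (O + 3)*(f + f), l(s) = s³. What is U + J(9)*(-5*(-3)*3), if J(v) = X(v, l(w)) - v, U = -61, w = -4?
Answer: -69586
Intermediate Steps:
X(O, f) = 2*f*(3 + O) (X(O, f) = (3 + O)*(2*f) = 2*f*(3 + O))
J(v) = -384 - 129*v (J(v) = 2*(-4)³*(3 + v) - v = 2*(-64)*(3 + v) - v = (-384 - 128*v) - v = -384 - 129*v)
U + J(9)*(-5*(-3)*3) = -61 + (-384 - 129*9)*(-5*(-3)*3) = -61 + (-384 - 1161)*(15*3) = -61 - 1545*45 = -61 - 69525 = -69586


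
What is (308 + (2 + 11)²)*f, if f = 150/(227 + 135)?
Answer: 35775/181 ≈ 197.65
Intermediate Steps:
f = 75/181 (f = 150/362 = 150*(1/362) = 75/181 ≈ 0.41436)
(308 + (2 + 11)²)*f = (308 + (2 + 11)²)*(75/181) = (308 + 13²)*(75/181) = (308 + 169)*(75/181) = 477*(75/181) = 35775/181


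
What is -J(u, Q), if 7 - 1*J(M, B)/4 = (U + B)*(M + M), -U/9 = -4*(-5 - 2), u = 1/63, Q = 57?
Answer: -1108/21 ≈ -52.762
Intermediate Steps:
u = 1/63 ≈ 0.015873
U = -252 (U = -(-36)*(-5 - 2) = -(-36)*(-7) = -9*28 = -252)
J(M, B) = 28 - 8*M*(-252 + B) (J(M, B) = 28 - 4*(-252 + B)*(M + M) = 28 - 4*(-252 + B)*2*M = 28 - 8*M*(-252 + B))
-J(u, Q) = -(28 + 2016*(1/63) - 8*57*1/63) = -(28 + 32 - 152/21) = -1*1108/21 = -1108/21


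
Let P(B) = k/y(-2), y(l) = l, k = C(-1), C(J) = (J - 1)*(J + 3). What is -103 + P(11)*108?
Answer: 113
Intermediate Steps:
C(J) = (-1 + J)*(3 + J)
k = -4 (k = -3 + (-1)**2 + 2*(-1) = -3 + 1 - 2 = -4)
P(B) = 2 (P(B) = -4/(-2) = -4*(-1/2) = 2)
-103 + P(11)*108 = -103 + 2*108 = -103 + 216 = 113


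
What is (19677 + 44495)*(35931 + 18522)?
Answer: 3494357916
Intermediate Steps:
(19677 + 44495)*(35931 + 18522) = 64172*54453 = 3494357916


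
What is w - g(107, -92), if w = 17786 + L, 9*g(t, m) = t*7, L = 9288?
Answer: 242917/9 ≈ 26991.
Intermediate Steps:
g(t, m) = 7*t/9 (g(t, m) = (t*7)/9 = (7*t)/9 = 7*t/9)
w = 27074 (w = 17786 + 9288 = 27074)
w - g(107, -92) = 27074 - 7*107/9 = 27074 - 1*749/9 = 27074 - 749/9 = 242917/9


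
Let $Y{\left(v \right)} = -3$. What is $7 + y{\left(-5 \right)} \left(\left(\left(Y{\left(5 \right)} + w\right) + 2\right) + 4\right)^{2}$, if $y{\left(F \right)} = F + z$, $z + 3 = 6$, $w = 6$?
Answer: $-155$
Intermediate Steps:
$z = 3$ ($z = -3 + 6 = 3$)
$y{\left(F \right)} = 3 + F$ ($y{\left(F \right)} = F + 3 = 3 + F$)
$7 + y{\left(-5 \right)} \left(\left(\left(Y{\left(5 \right)} + w\right) + 2\right) + 4\right)^{2} = 7 + \left(3 - 5\right) \left(\left(\left(-3 + 6\right) + 2\right) + 4\right)^{2} = 7 - 2 \left(\left(3 + 2\right) + 4\right)^{2} = 7 - 2 \left(5 + 4\right)^{2} = 7 - 2 \cdot 9^{2} = 7 - 162 = -155$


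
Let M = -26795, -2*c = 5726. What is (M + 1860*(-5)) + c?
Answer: -38958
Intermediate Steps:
c = -2863 (c = -1/2*5726 = -2863)
(M + 1860*(-5)) + c = (-26795 + 1860*(-5)) - 2863 = (-26795 - 9300) - 2863 = -36095 - 2863 = -38958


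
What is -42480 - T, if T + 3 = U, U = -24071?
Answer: -18406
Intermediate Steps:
T = -24074 (T = -3 - 24071 = -24074)
-42480 - T = -42480 - 1*(-24074) = -42480 + 24074 = -18406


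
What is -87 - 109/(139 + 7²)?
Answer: -16465/188 ≈ -87.580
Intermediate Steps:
-87 - 109/(139 + 7²) = -87 - 109/(139 + 49) = -87 - 109/188 = -16465/188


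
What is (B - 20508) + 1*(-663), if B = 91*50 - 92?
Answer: -16713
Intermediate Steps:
B = 4458 (B = 4550 - 92 = 4458)
(B - 20508) + 1*(-663) = (4458 - 20508) + 1*(-663) = -16050 - 663 = -16713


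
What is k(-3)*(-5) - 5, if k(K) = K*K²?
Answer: 130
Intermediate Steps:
k(K) = K³
k(-3)*(-5) - 5 = (-3)³*(-5) - 5 = -27*(-5) - 5 = 135 - 5 = 130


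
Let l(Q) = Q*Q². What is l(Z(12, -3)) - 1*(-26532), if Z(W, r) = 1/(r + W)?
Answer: 19341829/729 ≈ 26532.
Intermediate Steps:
Z(W, r) = 1/(W + r)
l(Q) = Q³
l(Z(12, -3)) - 1*(-26532) = (1/(12 - 3))³ - 1*(-26532) = (1/9)³ + 26532 = (⅑)³ + 26532 = 1/729 + 26532 = 19341829/729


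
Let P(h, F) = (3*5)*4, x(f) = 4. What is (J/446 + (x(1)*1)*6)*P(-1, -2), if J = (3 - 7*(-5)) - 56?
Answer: 320580/223 ≈ 1437.6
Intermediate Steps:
J = -18 (J = (3 + 35) - 56 = 38 - 56 = -18)
P(h, F) = 60 (P(h, F) = 15*4 = 60)
(J/446 + (x(1)*1)*6)*P(-1, -2) = (-18/446 + (4*1)*6)*60 = (-18*1/446 + 4*6)*60 = (-9/223 + 24)*60 = (5343/223)*60 = 320580/223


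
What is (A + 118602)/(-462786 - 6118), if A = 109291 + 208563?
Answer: -54557/58613 ≈ -0.93080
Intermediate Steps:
A = 317854
(A + 118602)/(-462786 - 6118) = (317854 + 118602)/(-462786 - 6118) = 436456/(-468904) = 436456*(-1/468904) = -54557/58613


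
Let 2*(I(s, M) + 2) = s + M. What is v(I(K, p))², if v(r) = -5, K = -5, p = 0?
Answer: 25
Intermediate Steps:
I(s, M) = -2 + M/2 + s/2 (I(s, M) = -2 + (s + M)/2 = -2 + (M + s)/2 = -2 + (M/2 + s/2) = -2 + M/2 + s/2)
v(I(K, p))² = (-5)² = 25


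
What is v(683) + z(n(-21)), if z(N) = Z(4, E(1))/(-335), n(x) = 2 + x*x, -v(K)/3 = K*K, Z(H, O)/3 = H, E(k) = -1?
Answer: -468821457/335 ≈ -1.3995e+6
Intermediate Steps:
Z(H, O) = 3*H
v(K) = -3*K² (v(K) = -3*K*K = -3*K²)
n(x) = 2 + x²
z(N) = -12/335 (z(N) = (3*4)/(-335) = 12*(-1/335) = -12/335)
v(683) + z(n(-21)) = -3*683² - 12/335 = -3*466489 - 12/335 = -1399467 - 12/335 = -468821457/335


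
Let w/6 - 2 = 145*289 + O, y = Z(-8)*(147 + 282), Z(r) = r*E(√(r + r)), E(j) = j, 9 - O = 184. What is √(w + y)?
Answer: 2*√(62598 - 3432*I) ≈ 500.58 - 13.712*I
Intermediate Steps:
O = -175 (O = 9 - 1*184 = 9 - 184 = -175)
Z(r) = √2*r^(3/2) (Z(r) = r*√(r + r) = r*√(2*r) = r*(√2*√r) = √2*r^(3/2))
y = -13728*I (y = (√2*(-8)^(3/2))*(147 + 282) = (√2*(-16*I*√2))*429 = -32*I*429 = -13728*I ≈ -13728.0*I)
w = 250392 (w = 12 + 6*(145*289 - 175) = 12 + 6*(41905 - 175) = 12 + 6*41730 = 12 + 250380 = 250392)
√(w + y) = √(250392 - 13728*I)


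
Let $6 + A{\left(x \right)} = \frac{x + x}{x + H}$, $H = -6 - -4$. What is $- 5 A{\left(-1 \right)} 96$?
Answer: $2560$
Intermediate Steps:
$H = -2$ ($H = -6 + 4 = -2$)
$A{\left(x \right)} = -6 + \frac{2 x}{-2 + x}$ ($A{\left(x \right)} = -6 + \frac{x + x}{x - 2} = -6 + \frac{2 x}{-2 + x}$)
$- 5 A{\left(-1 \right)} 96 = - 5 \frac{4 \left(3 - -1\right)}{-2 - 1} \cdot 96 = - 5 \frac{4 \left(3 + 1\right)}{-3} \cdot 96 = - 5 \cdot 4 \left(- \frac{1}{3}\right) 4 \cdot 96 = \left(-5\right) \left(- \frac{16}{3}\right) 96 = \frac{80}{3} \cdot 96 = 2560$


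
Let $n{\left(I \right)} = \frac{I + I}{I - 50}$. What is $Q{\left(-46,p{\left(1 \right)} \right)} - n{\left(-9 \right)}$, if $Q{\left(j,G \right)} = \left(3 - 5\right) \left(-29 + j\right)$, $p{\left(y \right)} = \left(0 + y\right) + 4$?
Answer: $\frac{8832}{59} \approx 149.69$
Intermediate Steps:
$n{\left(I \right)} = \frac{2 I}{-50 + I}$
$p{\left(y \right)} = 4 + y$ ($p{\left(y \right)} = y + 4 = 4 + y$)
$Q{\left(j,G \right)} = 58 - 2 j$ ($Q{\left(j,G \right)} = - 2 \left(-29 + j\right) = 58 - 2 j$)
$Q{\left(-46,p{\left(1 \right)} \right)} - n{\left(-9 \right)} = \left(58 - -92\right) - 2 \left(-9\right) \frac{1}{-50 - 9} = \left(58 + 92\right) - 2 \left(-9\right) \frac{1}{-59} = 150 - 2 \left(-9\right) \left(- \frac{1}{59}\right) = 150 - \frac{18}{59} = \frac{8832}{59}$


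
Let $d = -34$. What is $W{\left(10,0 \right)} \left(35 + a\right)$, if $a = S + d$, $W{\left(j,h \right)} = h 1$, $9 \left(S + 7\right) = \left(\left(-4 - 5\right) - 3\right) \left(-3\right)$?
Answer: $0$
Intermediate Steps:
$S = -3$ ($S = -7 + \frac{\left(\left(-4 - 5\right) - 3\right) \left(-3\right)}{9} = -7 + \frac{\left(-9 - 3\right) \left(-3\right)}{9} = -7 + \frac{\left(-12\right) \left(-3\right)}{9} = -7 + \frac{1}{9} \cdot 36 = -7 + 4 = -3$)
$W{\left(j,h \right)} = h$
$a = -37$ ($a = -3 - 34 = -37$)
$W{\left(10,0 \right)} \left(35 + a\right) = 0 \left(35 - 37\right) = 0 \left(-2\right) = 0$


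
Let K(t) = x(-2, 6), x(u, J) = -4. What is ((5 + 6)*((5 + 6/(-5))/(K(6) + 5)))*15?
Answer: 627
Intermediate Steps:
K(t) = -4
((5 + 6)*((5 + 6/(-5))/(K(6) + 5)))*15 = ((5 + 6)*((5 + 6/(-5))/(-4 + 5)))*15 = (11*((5 + 6*(-1/5))/1))*15 = (11*((5 - 6/5)*1))*15 = (11*((19/5)*1))*15 = (11*(19/5))*15 = (209/5)*15 = 627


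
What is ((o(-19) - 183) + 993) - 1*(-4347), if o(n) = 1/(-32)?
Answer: 165023/32 ≈ 5157.0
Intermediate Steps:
o(n) = -1/32
((o(-19) - 183) + 993) - 1*(-4347) = ((-1/32 - 183) + 993) - 1*(-4347) = (-5857/32 + 993) + 4347 = 25919/32 + 4347 = 165023/32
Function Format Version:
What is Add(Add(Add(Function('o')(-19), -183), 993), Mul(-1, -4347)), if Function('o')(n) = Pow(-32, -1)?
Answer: Rational(165023, 32) ≈ 5157.0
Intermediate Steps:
Function('o')(n) = Rational(-1, 32)
Add(Add(Add(Function('o')(-19), -183), 993), Mul(-1, -4347)) = Add(Add(Add(Rational(-1, 32), -183), 993), Mul(-1, -4347)) = Add(Add(Rational(-5857, 32), 993), 4347) = Add(Rational(25919, 32), 4347) = Rational(165023, 32)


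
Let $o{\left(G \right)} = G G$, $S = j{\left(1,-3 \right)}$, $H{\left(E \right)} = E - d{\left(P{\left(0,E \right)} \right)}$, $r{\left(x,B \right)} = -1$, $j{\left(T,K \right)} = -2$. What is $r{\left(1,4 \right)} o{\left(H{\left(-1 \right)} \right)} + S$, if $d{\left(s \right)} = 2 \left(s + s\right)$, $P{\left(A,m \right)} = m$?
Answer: $-11$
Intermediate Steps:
$d{\left(s \right)} = 4 s$ ($d{\left(s \right)} = 2 \cdot 2 s = 4 s$)
$H{\left(E \right)} = - 3 E$ ($H{\left(E \right)} = E - 4 E = - 3 E$)
$S = -2$
$o{\left(G \right)} = G^{2}$
$r{\left(1,4 \right)} o{\left(H{\left(-1 \right)} \right)} + S = - \left(\left(-3\right) \left(-1\right)\right)^{2} - 2 = - 3^{2} - 2 = \left(-1\right) 9 - 2 = -9 - 2 = -11$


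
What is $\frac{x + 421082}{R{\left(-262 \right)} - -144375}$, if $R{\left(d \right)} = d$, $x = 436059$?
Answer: $\frac{857141}{144113} \approx 5.9477$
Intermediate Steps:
$\frac{x + 421082}{R{\left(-262 \right)} - -144375} = \frac{436059 + 421082}{-262 - -144375} = \frac{857141}{-262 + 144375} = \frac{857141}{144113}$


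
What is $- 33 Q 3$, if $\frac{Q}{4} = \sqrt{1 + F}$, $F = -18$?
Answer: $- 396 i \sqrt{17} \approx - 1632.8 i$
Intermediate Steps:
$Q = 4 i \sqrt{17}$ ($Q = 4 \sqrt{1 - 18} = 4 \sqrt{-17} = 4 i \sqrt{17} \approx 16.492 i$)
$- 33 Q 3 = - 33 \cdot 4 i \sqrt{17} \cdot 3 = - 132 i \sqrt{17} \cdot 3 = - 396 i \sqrt{17}$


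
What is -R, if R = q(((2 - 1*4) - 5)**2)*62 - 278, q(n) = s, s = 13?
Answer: -528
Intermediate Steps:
q(n) = 13
R = 528 (R = 13*62 - 278 = 806 - 278 = 528)
-R = -1*528 = -528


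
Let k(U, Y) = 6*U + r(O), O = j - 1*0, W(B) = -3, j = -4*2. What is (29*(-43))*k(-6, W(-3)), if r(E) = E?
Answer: 54868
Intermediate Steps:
j = -8
O = -8 (O = -8 - 1*0 = -8 + 0 = -8)
k(U, Y) = -8 + 6*U (k(U, Y) = 6*U - 8 = -8 + 6*U)
(29*(-43))*k(-6, W(-3)) = (29*(-43))*(-8 + 6*(-6)) = -1247*(-8 - 36) = -1247*(-44) = 54868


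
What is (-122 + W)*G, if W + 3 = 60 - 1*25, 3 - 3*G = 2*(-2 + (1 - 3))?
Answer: -330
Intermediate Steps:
G = 11/3 (G = 1 - 2*(-2 + (1 - 3))/3 = 1 - 2*(-2 - 2)/3 = 1 - 2*(-4)/3 = 1 - ⅓*(-8) = 1 + 8/3 = 11/3 ≈ 3.6667)
W = 32 (W = -3 + (60 - 1*25) = -3 + (60 - 25) = -3 + 35 = 32)
(-122 + W)*G = (-122 + 32)*(11/3) = -90*11/3 = -330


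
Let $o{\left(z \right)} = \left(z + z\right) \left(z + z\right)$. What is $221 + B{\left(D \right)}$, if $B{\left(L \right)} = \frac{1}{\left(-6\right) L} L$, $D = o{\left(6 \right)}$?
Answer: $\frac{1325}{6} \approx 220.83$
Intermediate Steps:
$o{\left(z \right)} = 4 z^{2}$ ($o{\left(z \right)} = 2 z 2 z = 4 z^{2}$)
$D = 144$ ($D = 4 \cdot 6^{2} = 4 \cdot 36 = 144$)
$B{\left(L \right)} = - \frac{1}{6}$ ($B{\left(L \right)} = - \frac{1}{6 L} L = - \frac{1}{6}$)
$221 + B{\left(D \right)} = 221 - \frac{1}{6} = \frac{1325}{6}$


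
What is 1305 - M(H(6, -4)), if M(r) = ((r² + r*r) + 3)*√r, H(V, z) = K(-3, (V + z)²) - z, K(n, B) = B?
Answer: 1305 - 262*√2 ≈ 934.48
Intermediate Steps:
H(V, z) = (V + z)² - z
M(r) = √r*(3 + 2*r²) (M(r) = ((r² + r²) + 3)*√r = (2*r² + 3)*√r = (3 + 2*r²)*√r = √r*(3 + 2*r²))
1305 - M(H(6, -4)) = 1305 - √((6 - 4)² - 1*(-4))*(3 + 2*((6 - 4)² - 1*(-4))²) = 1305 - √(2² + 4)*(3 + 2*(2² + 4)²) = 1305 - √(4 + 4)*(3 + 2*(4 + 4)²) = 1305 - √8*(3 + 2*8²) = 1305 - 2*√2*(3 + 2*64) = 1305 - 2*√2*(3 + 128) = 1305 - 2*√2*131 = 1305 - 262*√2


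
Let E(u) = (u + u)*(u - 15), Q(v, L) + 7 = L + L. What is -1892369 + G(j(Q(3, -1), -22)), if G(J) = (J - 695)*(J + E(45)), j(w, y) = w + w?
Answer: -3804635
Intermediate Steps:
Q(v, L) = -7 + 2*L (Q(v, L) = -7 + (L + L) = -7 + 2*L)
j(w, y) = 2*w
E(u) = 2*u*(-15 + u) (E(u) = (2*u)*(-15 + u) = 2*u*(-15 + u))
G(J) = (-695 + J)*(2700 + J) (G(J) = (J - 695)*(J + 2*45*(-15 + 45)) = (-695 + J)*(J + 2*45*30) = (-695 + J)*(J + 2700) = (-695 + J)*(2700 + J))
-1892369 + G(j(Q(3, -1), -22)) = -1892369 + (-1876500 + (2*(-7 + 2*(-1)))² + 2005*(2*(-7 + 2*(-1)))) = -1892369 + (-1876500 + (2*(-7 - 2))² + 2005*(2*(-7 - 2))) = -1892369 + (-1876500 + (2*(-9))² + 2005*(2*(-9))) = -1892369 + (-1876500 + (-18)² + 2005*(-18)) = -1892369 + (-1876500 + 324 - 36090) = -1892369 - 1912266 = -3804635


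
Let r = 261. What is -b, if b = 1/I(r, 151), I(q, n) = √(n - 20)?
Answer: -√131/131 ≈ -0.087370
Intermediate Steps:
I(q, n) = √(-20 + n)
b = √131/131 (b = 1/(√(-20 + 151)) = 1/(√131) = √131/131 ≈ 0.087370)
-b = -√131/131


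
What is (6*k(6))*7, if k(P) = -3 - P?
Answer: -378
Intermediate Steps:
(6*k(6))*7 = (6*(-3 - 1*6))*7 = (6*(-3 - 6))*7 = (6*(-9))*7 = -54*7 = -378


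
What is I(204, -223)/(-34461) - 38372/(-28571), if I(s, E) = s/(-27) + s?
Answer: 11850523900/8861267079 ≈ 1.3373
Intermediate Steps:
I(s, E) = 26*s/27 (I(s, E) = s*(-1/27) + s = -s/27 + s = 26*s/27)
I(204, -223)/(-34461) - 38372/(-28571) = ((26/27)*204)/(-34461) - 38372/(-28571) = (1768/9)*(-1/34461) - 38372*(-1/28571) = -1768/310149 + 38372/28571 = 11850523900/8861267079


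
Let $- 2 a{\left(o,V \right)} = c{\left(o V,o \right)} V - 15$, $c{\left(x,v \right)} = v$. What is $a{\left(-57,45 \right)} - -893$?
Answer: $2183$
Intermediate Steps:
$a{\left(o,V \right)} = \frac{15}{2} - \frac{V o}{2}$ ($a{\left(o,V \right)} = - \frac{o V - 15}{2} = - \frac{V o - 15}{2} = - \frac{-15 + V o}{2} = \frac{15}{2} - \frac{V o}{2}$)
$a{\left(-57,45 \right)} - -893 = \left(\frac{15}{2} - \frac{45}{2} \left(-57\right)\right) - -893 = \left(\frac{15}{2} + \frac{2565}{2}\right) + 893 = 1290 + 893 = 2183$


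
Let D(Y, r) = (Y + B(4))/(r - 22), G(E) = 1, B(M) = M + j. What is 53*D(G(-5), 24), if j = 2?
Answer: 371/2 ≈ 185.50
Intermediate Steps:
B(M) = 2 + M (B(M) = M + 2 = 2 + M)
D(Y, r) = (6 + Y)/(-22 + r) (D(Y, r) = (Y + (2 + 4))/(r - 22) = (Y + 6)/(-22 + r) = (6 + Y)/(-22 + r))
53*D(G(-5), 24) = 53*((6 + 1)/(-22 + 24)) = 53*(7/2) = 371/2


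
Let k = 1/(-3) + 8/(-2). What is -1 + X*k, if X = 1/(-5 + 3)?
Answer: 7/6 ≈ 1.1667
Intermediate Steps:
X = -1/2 (X = 1/(-2) = -1/2 ≈ -0.50000)
k = -13/3 (k = 1*(-1/3) + 8*(-1/2) = -1/3 - 4 = -13/3 ≈ -4.3333)
-1 + X*k = -1 - 1/2*(-13/3) = -1 + 13/6 = 7/6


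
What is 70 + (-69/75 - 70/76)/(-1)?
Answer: 68249/950 ≈ 71.841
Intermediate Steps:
70 + (-69/75 - 70/76)/(-1) = 70 + (-69*1/75 - 70*1/76)*(-1) = 70 + (-23/25 - 35/38)*(-1) = 70 - 1749/950*(-1) = 70 + 1749/950 = 68249/950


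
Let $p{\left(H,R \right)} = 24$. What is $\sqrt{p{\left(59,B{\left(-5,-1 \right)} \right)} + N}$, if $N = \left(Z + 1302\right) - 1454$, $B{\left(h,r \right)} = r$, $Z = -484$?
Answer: $6 i \sqrt{17} \approx 24.739 i$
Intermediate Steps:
$N = -636$ ($N = \left(-484 + 1302\right) - 1454 = 818 - 1454 = -636$)
$\sqrt{p{\left(59,B{\left(-5,-1 \right)} \right)} + N} = \sqrt{24 - 636} = \sqrt{-612} = 6 i \sqrt{17}$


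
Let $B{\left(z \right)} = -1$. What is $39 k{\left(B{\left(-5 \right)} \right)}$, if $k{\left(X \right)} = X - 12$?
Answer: $-507$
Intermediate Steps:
$k{\left(X \right)} = -12 + X$ ($k{\left(X \right)} = X - 12 = -12 + X$)
$39 k{\left(B{\left(-5 \right)} \right)} = 39 \left(-12 - 1\right) = 39 \left(-13\right) = -507$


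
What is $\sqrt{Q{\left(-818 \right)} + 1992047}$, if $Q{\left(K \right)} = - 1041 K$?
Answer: $\sqrt{2843585} \approx 1686.3$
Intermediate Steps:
$\sqrt{Q{\left(-818 \right)} + 1992047} = \sqrt{\left(-1041\right) \left(-818\right) + 1992047} = \sqrt{851538 + 1992047} = \sqrt{2843585}$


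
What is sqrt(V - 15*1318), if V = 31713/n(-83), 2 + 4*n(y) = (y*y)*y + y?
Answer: I*sqrt(11225009698574)/23828 ≈ 140.61*I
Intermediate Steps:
n(y) = -1/2 + y/4 + y**3/4 (n(y) = -1/2 + ((y*y)*y + y)/4 = -1/2 + (y**2*y + y)/4 = -1/2 + (y**3 + y)/4 = -1/2 + (y + y**3)/4 = -1/2 + (y/4 + y**3/4) = -1/2 + y/4 + y**3/4)
V = -10571/47656 (V = 31713/(-1/2 + (1/4)*(-83) + (1/4)*(-83)**3) = 31713/(-1/2 - 83/4 + (1/4)*(-571787)) = 31713/(-1/2 - 83/4 - 571787/4) = 31713/(-142968) = 31713*(-1/142968) = -10571/47656 ≈ -0.22182)
sqrt(V - 15*1318) = sqrt(-10571/47656 - 15*1318) = sqrt(-10571/47656 - 19770) = sqrt(-942169691/47656) = I*sqrt(11225009698574)/23828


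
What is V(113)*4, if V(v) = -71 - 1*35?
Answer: -424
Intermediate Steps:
V(v) = -106 (V(v) = -71 - 35 = -106)
V(113)*4 = -106*4 = -424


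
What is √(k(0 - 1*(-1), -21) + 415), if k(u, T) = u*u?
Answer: 4*√26 ≈ 20.396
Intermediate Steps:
k(u, T) = u²
√(k(0 - 1*(-1), -21) + 415) = √((0 - 1*(-1))² + 415) = √((0 + 1)² + 415) = √(1² + 415) = √(1 + 415) = √416 = 4*√26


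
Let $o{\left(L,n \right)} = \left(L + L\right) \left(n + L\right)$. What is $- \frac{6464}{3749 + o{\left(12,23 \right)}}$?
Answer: $- \frac{6464}{4589} \approx -1.4086$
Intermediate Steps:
$o{\left(L,n \right)} = 2 L \left(L + n\right)$
$- \frac{6464}{3749 + o{\left(12,23 \right)}} = - \frac{6464}{3749 + 2 \cdot 12 \left(12 + 23\right)} = - \frac{6464}{3749 + 2 \cdot 12 \cdot 35} = - \frac{6464}{3749 + 840} = - \frac{6464}{4589}$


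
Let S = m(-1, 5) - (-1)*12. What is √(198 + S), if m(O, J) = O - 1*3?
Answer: √206 ≈ 14.353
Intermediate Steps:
m(O, J) = -3 + O (m(O, J) = O - 3 = -3 + O)
S = 8 (S = (-3 - 1) - (-1)*12 = -4 - 1*(-12) = -4 + 12 = 8)
√(198 + S) = √(198 + 8) = √206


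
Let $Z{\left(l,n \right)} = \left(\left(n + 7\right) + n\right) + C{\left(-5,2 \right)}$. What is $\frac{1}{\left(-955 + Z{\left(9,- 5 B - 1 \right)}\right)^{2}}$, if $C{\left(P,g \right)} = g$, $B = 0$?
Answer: $\frac{1}{898704} \approx 1.1127 \cdot 10^{-6}$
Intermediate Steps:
$Z{\left(l,n \right)} = 9 + 2 n$ ($Z{\left(l,n \right)} = \left(\left(n + 7\right) + n\right) + 2 = \left(\left(7 + n\right) + n\right) + 2 = \left(7 + 2 n\right) + 2 = 9 + 2 n$)
$\frac{1}{\left(-955 + Z{\left(9,- 5 B - 1 \right)}\right)^{2}} = \frac{1}{\left(-955 + \left(9 + 2 \left(\left(-5\right) 0 - 1\right)\right)\right)^{2}} = \frac{1}{\left(-955 + \left(9 + 2 \left(0 - 1\right)\right)\right)^{2}} = \frac{1}{\left(-955 + \left(9 + 2 \left(-1\right)\right)\right)^{2}} = \frac{1}{\left(-955 + \left(9 - 2\right)\right)^{2}} = \frac{1}{\left(-955 + 7\right)^{2}} = \frac{1}{\left(-948\right)^{2}} = \frac{1}{898704}$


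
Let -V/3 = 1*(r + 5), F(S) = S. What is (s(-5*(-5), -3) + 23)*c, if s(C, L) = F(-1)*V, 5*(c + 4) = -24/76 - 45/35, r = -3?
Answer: -83317/665 ≈ -125.29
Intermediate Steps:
c = -2873/665 (c = -4 + (-24/76 - 45/35)/5 = -4 + (-24*1/76 - 45*1/35)/5 = -4 + (-6/19 - 9/7)/5 = -4 + (1/5)*(-213/133) = -4 - 213/665 = -2873/665 ≈ -4.3203)
V = -6 (V = -3*(-3 + 5) = -3*2 = -6)
s(C, L) = 6 (s(C, L) = -1*(-6) = 6)
(s(-5*(-5), -3) + 23)*c = (6 + 23)*(-2873/665) = 29*(-2873/665) = -83317/665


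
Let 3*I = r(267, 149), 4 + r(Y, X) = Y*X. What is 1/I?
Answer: 3/39779 ≈ 7.5417e-5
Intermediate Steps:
r(Y, X) = -4 + X*Y (r(Y, X) = -4 + Y*X = -4 + X*Y)
I = 39779/3 (I = (-4 + 149*267)/3 = (-4 + 39783)/3 = (⅓)*39779 = 39779/3 ≈ 13260.)
1/I = 1/(39779/3) = 3/39779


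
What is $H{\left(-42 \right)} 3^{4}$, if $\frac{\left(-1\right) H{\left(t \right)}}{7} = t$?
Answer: $23814$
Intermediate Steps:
$H{\left(t \right)} = - 7 t$
$H{\left(-42 \right)} 3^{4} = \left(-7\right) \left(-42\right) 3^{4} = 294 \cdot 81 = 23814$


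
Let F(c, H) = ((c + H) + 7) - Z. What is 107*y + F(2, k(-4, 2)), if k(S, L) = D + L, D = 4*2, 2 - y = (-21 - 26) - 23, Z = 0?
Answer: 7723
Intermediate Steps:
y = 72 (y = 2 - ((-21 - 26) - 23) = 2 - (-47 - 23) = 2 - 1*(-70) = 2 + 70 = 72)
D = 8
k(S, L) = 8 + L
F(c, H) = 7 + H + c (F(c, H) = ((c + H) + 7) - 1*0 = ((H + c) + 7) + 0 = (7 + H + c) + 0 = 7 + H + c)
107*y + F(2, k(-4, 2)) = 107*72 + (7 + (8 + 2) + 2) = 7704 + (7 + 10 + 2) = 7704 + 19 = 7723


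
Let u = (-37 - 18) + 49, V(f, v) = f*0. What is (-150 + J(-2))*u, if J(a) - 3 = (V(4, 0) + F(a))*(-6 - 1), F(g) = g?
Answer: 798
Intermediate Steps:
V(f, v) = 0
u = -6 (u = -55 + 49 = -6)
J(a) = 3 - 7*a (J(a) = 3 + (0 + a)*(-6 - 1) = 3 + a*(-7) = 3 - 7*a)
(-150 + J(-2))*u = (-150 + (3 - 7*(-2)))*(-6) = (-150 + (3 + 14))*(-6) = (-150 + 17)*(-6) = -133*(-6) = 798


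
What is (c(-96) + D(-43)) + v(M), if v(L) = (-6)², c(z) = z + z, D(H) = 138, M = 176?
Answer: -18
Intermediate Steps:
c(z) = 2*z
v(L) = 36
(c(-96) + D(-43)) + v(M) = (2*(-96) + 138) + 36 = (-192 + 138) + 36 = -54 + 36 = -18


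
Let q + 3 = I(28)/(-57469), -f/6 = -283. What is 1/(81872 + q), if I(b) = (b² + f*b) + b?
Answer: 57469/4704881205 ≈ 1.2215e-5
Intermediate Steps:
f = 1698 (f = -6*(-283) = 1698)
I(b) = b² + 1699*b (I(b) = (b² + 1698*b) + b = b² + 1699*b)
q = -220763/57469 (q = -3 + (28*(1699 + 28))/(-57469) = -3 + (28*1727)*(-1/57469) = -3 + 48356*(-1/57469) = -3 - 48356/57469 = -220763/57469 ≈ -3.8414)
1/(81872 + q) = 1/(81872 - 220763/57469) = 1/(4704881205/57469) = 57469/4704881205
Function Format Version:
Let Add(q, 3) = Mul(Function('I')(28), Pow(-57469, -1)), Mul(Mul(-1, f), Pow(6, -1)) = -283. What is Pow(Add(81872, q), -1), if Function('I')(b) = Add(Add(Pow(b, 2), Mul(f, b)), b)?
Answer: Rational(57469, 4704881205) ≈ 1.2215e-5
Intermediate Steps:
f = 1698 (f = Mul(-6, -283) = 1698)
Function('I')(b) = Add(Pow(b, 2), Mul(1699, b)) (Function('I')(b) = Add(Add(Pow(b, 2), Mul(1698, b)), b) = Add(Pow(b, 2), Mul(1699, b)))
q = Rational(-220763, 57469) (q = Add(-3, Mul(Mul(28, Add(1699, 28)), Pow(-57469, -1))) = Add(-3, Mul(Mul(28, 1727), Rational(-1, 57469))) = Add(-3, Mul(48356, Rational(-1, 57469))) = Add(-3, Rational(-48356, 57469)) = Rational(-220763, 57469) ≈ -3.8414)
Pow(Add(81872, q), -1) = Pow(Add(81872, Rational(-220763, 57469)), -1) = Pow(Rational(4704881205, 57469), -1) = Rational(57469, 4704881205)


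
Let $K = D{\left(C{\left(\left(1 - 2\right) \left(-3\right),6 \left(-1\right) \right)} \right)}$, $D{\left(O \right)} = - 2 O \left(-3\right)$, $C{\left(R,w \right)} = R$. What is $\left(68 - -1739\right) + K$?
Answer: $1825$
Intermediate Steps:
$D{\left(O \right)} = 6 O$
$K = 18$ ($K = 6 \left(1 - 2\right) \left(-3\right) = 6 \left(\left(-1\right) \left(-3\right)\right) = 6 \cdot 3 = 18$)
$\left(68 - -1739\right) + K = \left(68 - -1739\right) + 18 = \left(68 + 1739\right) + 18 = 1807 + 18 = 1825$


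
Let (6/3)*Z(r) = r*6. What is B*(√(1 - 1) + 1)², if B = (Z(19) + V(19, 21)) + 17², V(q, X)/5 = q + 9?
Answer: 486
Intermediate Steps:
Z(r) = 3*r (Z(r) = (r*6)/2 = (6*r)/2 = 3*r)
V(q, X) = 45 + 5*q (V(q, X) = 5*(q + 9) = 5*(9 + q) = 45 + 5*q)
B = 486 (B = (3*19 + (45 + 5*19)) + 17² = (57 + (45 + 95)) + 289 = (57 + 140) + 289 = 197 + 289 = 486)
B*(√(1 - 1) + 1)² = 486*(√(1 - 1) + 1)² = 486*(√0 + 1)² = 486*(0 + 1)² = 486*1² = 486*1 = 486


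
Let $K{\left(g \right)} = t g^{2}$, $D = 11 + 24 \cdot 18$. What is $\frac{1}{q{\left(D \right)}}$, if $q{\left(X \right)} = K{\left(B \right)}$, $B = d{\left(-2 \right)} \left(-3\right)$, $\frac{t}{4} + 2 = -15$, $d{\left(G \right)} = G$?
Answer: $- \frac{1}{2448} \approx -0.0004085$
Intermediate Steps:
$t = -68$ ($t = -8 + 4 \left(-15\right) = -8 - 60 = -68$)
$D = 443$ ($D = 11 + 432 = 443$)
$B = 6$ ($B = \left(-2\right) \left(-3\right) = 6$)
$K{\left(g \right)} = - 68 g^{2}$
$q{\left(X \right)} = -2448$ ($q{\left(X \right)} = - 68 \cdot 6^{2} = \left(-68\right) 36 = -2448$)
$\frac{1}{q{\left(D \right)}} = \frac{1}{-2448} = - \frac{1}{2448}$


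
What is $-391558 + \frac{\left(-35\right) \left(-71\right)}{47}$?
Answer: $- \frac{18400741}{47} \approx -3.9151 \cdot 10^{5}$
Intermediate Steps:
$-391558 + \frac{\left(-35\right) \left(-71\right)}{47} = -391558 + 2485 \cdot \frac{1}{47} = -391558 + \frac{2485}{47} = - \frac{18400741}{47}$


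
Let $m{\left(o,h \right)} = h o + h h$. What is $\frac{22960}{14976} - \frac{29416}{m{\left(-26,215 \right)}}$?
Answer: $\frac{3419761}{4226040} \approx 0.80921$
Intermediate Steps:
$m{\left(o,h \right)} = h^{2} + h o$ ($m{\left(o,h \right)} = h o + h^{2} = h^{2} + h o$)
$\frac{22960}{14976} - \frac{29416}{m{\left(-26,215 \right)}} = \frac{22960}{14976} - \frac{29416}{215 \left(215 - 26\right)} = 22960 \cdot \frac{1}{14976} - \frac{29416}{215 \cdot 189} = \frac{1435}{936} - \frac{29416}{40635} = \frac{3419761}{4226040}$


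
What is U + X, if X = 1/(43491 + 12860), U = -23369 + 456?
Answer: -1291170462/56351 ≈ -22913.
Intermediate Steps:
U = -22913
X = 1/56351 ≈ 1.7746e-5
U + X = -22913 + 1/56351 = -1291170462/56351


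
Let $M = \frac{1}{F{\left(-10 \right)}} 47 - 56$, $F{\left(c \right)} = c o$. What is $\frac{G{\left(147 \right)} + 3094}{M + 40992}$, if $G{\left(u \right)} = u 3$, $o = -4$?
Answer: $\frac{141400}{1637487} \approx 0.086352$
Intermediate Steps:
$F{\left(c \right)} = - 4 c$ ($F{\left(c \right)} = c \left(-4\right) = - 4 c$)
$G{\left(u \right)} = 3 u$
$M = - \frac{2193}{40}$ ($M = \frac{1}{\left(-4\right) \left(-10\right)} 47 - 56 = \frac{1}{40} \cdot 47 - 56 = \frac{47}{40} - 56 = - \frac{2193}{40} \approx -54.825$)
$\frac{G{\left(147 \right)} + 3094}{M + 40992} = \frac{3 \cdot 147 + 3094}{- \frac{2193}{40} + 40992} = \frac{441 + 3094}{\frac{1637487}{40}} = 3535 \cdot \frac{40}{1637487} = \frac{141400}{1637487}$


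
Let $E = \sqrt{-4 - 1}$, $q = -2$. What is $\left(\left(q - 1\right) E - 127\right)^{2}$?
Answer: $16084 + 762 i \sqrt{5} \approx 16084.0 + 1703.9 i$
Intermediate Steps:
$E = i \sqrt{5}$ ($E = \sqrt{-5} = i \sqrt{5} \approx 2.2361 i$)
$\left(\left(q - 1\right) E - 127\right)^{2} = \left(\left(-2 - 1\right) i \sqrt{5} - 127\right)^{2} = \left(- 3 i \sqrt{5} - 127\right)^{2} = \left(-127 - 3 i \sqrt{5}\right)^{2}$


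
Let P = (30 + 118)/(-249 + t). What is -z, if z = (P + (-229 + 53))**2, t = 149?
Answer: -19686969/625 ≈ -31499.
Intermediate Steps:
P = -37/25 (P = (30 + 118)/(-249 + 149) = 148/(-100) = 148*(-1/100) = -37/25 ≈ -1.4800)
z = 19686969/625 (z = (-37/25 + (-229 + 53))**2 = (-37/25 - 176)**2 = (-4437/25)**2 = 19686969/625 ≈ 31499.)
-z = -1*19686969/625 = -19686969/625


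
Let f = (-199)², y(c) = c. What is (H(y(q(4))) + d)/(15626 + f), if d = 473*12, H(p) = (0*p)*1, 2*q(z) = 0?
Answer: 1892/18409 ≈ 0.10278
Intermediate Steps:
q(z) = 0 (q(z) = (½)*0 = 0)
H(p) = 0 (H(p) = 0*1 = 0)
d = 5676
f = 39601
(H(y(q(4))) + d)/(15626 + f) = (0 + 5676)/(15626 + 39601) = 5676/55227 = 5676*(1/55227) = 1892/18409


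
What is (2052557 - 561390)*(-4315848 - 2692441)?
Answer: -10450529283263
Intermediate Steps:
(2052557 - 561390)*(-4315848 - 2692441) = 1491167*(-7008289) = -10450529283263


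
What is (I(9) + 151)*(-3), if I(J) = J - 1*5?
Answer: -465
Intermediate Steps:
I(J) = -5 + J (I(J) = J - 5 = -5 + J)
(I(9) + 151)*(-3) = ((-5 + 9) + 151)*(-3) = (4 + 151)*(-3) = 155*(-3) = -465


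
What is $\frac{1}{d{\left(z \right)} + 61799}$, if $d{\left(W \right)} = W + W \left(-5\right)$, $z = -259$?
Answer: $\frac{1}{62835} \approx 1.5915 \cdot 10^{-5}$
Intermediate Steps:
$d{\left(W \right)} = - 4 W$ ($d{\left(W \right)} = W - 5 W = - 4 W$)
$\frac{1}{d{\left(z \right)} + 61799} = \frac{1}{\left(-4\right) \left(-259\right) + 61799} = \frac{1}{1036 + 61799} = \frac{1}{62835}$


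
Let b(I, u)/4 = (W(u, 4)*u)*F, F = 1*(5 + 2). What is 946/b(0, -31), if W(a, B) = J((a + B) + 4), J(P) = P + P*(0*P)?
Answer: 473/9982 ≈ 0.047385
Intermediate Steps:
F = 7 (F = 1*7 = 7)
J(P) = P (J(P) = P + P*0 = P + 0 = P)
W(a, B) = 4 + B + a (W(a, B) = (a + B) + 4 = (B + a) + 4 = 4 + B + a)
b(I, u) = 28*u*(8 + u) (b(I, u) = 4*(((4 + 4 + u)*u)*7) = 4*(((8 + u)*u)*7) = 4*((u*(8 + u))*7) = 4*(7*u*(8 + u)) = 28*u*(8 + u))
946/b(0, -31) = 946/((28*(-31)*(8 - 31))) = 946/((28*(-31)*(-23))) = 946/19964 = 946*(1/19964) = 473/9982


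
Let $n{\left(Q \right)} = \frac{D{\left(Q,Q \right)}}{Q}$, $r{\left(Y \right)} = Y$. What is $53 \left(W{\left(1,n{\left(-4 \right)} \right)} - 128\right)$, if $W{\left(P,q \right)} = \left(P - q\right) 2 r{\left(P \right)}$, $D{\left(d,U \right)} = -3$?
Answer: $- \frac{13515}{2} \approx -6757.5$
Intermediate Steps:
$n{\left(Q \right)} = - \frac{3}{Q}$
$W{\left(P,q \right)} = P \left(- 2 q + 2 P\right)$ ($W{\left(P,q \right)} = \left(P - q\right) 2 P = \left(- 2 q + 2 P\right) P = P \left(- 2 q + 2 P\right)$)
$53 \left(W{\left(1,n{\left(-4 \right)} \right)} - 128\right) = 53 \left(2 \cdot 1 \left(1 - - \frac{3}{-4}\right) - 128\right) = 53 \left(2 \cdot 1 \left(1 - \left(-3\right) \left(- \frac{1}{4}\right)\right) - 128\right) = 53 \left(2 \cdot 1 \left(1 - \frac{3}{4}\right) - 128\right) = 53 \left(2 \cdot 1 \cdot \frac{1}{4} - 128\right) = 53 \left(\frac{1}{2} - 128\right) = 53 \left(- \frac{255}{2}\right) = - \frac{13515}{2}$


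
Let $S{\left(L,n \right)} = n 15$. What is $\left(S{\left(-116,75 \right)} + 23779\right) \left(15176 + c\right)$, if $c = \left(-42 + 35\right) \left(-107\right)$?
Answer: $396596200$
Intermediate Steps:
$c = 749$ ($c = \left(-7\right) \left(-107\right) = 749$)
$S{\left(L,n \right)} = 15 n$
$\left(S{\left(-116,75 \right)} + 23779\right) \left(15176 + c\right) = \left(15 \cdot 75 + 23779\right) \left(15176 + 749\right) = \left(1125 + 23779\right) 15925 = 24904 \cdot 15925 = 396596200$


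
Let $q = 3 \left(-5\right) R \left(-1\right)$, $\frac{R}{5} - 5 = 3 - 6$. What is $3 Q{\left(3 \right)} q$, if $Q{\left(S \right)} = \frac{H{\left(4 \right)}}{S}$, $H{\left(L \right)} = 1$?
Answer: $150$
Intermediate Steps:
$Q{\left(S \right)} = \frac{1}{S}$ ($Q{\left(S \right)} = 1 \frac{1}{S} = \frac{1}{S}$)
$R = 10$ ($R = 25 + 5 \left(3 - 6\right) = 25 + 5 \left(-3\right) = 25 - 15 = 10$)
$q = 150$ ($q = 3 \left(-5\right) 10 \left(-1\right) = \left(-15\right) \left(-10\right) = 150$)
$3 Q{\left(3 \right)} q = \frac{3}{3} \cdot 150 = 3 \cdot \frac{1}{3} \cdot 150 = 1 \cdot 150 = 150$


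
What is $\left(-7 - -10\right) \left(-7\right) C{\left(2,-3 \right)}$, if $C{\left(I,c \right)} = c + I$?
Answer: $21$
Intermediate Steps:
$C{\left(I,c \right)} = I + c$
$\left(-7 - -10\right) \left(-7\right) C{\left(2,-3 \right)} = \left(-7 - -10\right) \left(-7\right) \left(2 - 3\right) = \left(-7 + 10\right) \left(-7\right) \left(-1\right) = 3 \left(-7\right) \left(-1\right) = \left(-21\right) \left(-1\right) = 21$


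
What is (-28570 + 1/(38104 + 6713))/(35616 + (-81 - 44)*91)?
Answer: -1280421689/1086408897 ≈ -1.1786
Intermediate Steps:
(-28570 + 1/(38104 + 6713))/(35616 + (-81 - 44)*91) = (-28570 + 1/44817)/(35616 - 125*91) = (-28570 + 1/44817)/(35616 - 11375) = -1280421689/44817/24241 = -1280421689/44817*1/24241 = -1280421689/1086408897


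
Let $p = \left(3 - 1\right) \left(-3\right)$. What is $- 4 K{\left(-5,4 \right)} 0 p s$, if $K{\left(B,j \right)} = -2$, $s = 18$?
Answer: $0$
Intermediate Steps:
$p = -6$ ($p = 2 \left(-3\right) = -6$)
$- 4 K{\left(-5,4 \right)} 0 p s = \left(-4\right) \left(-2\right) 0 \left(-6\right) 18 = 8 \cdot 0 \left(-6\right) 18 = 0 \left(-6\right) 18 = 0 \cdot 18 = 0$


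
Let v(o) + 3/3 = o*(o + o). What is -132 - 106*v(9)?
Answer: -17198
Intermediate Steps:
v(o) = -1 + 2*o² (v(o) = -1 + o*(o + o) = -1 + o*(2*o) = -1 + 2*o²)
-132 - 106*v(9) = -132 - 106*(-1 + 2*9²) = -132 - 106*(-1 + 2*81) = -132 - 106*(-1 + 162) = -132 - 106*161 = -132 - 17066 = -17198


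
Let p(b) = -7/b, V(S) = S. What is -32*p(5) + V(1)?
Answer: 229/5 ≈ 45.800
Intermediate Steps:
-32*p(5) + V(1) = -(-224)/5 + 1 = -32*(-7/5) + 1 = 224/5 + 1 = 229/5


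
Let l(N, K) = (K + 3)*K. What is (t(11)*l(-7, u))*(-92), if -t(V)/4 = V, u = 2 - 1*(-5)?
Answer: 283360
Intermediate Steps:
u = 7 (u = 2 + 5 = 7)
t(V) = -4*V
l(N, K) = K*(3 + K) (l(N, K) = (3 + K)*K = K*(3 + K))
(t(11)*l(-7, u))*(-92) = ((-4*11)*(7*(3 + 7)))*(-92) = -308*10*(-92) = -44*70*(-92) = -3080*(-92) = 283360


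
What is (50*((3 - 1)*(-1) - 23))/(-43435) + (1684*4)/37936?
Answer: 4249977/20596877 ≈ 0.20634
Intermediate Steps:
(50*((3 - 1)*(-1) - 23))/(-43435) + (1684*4)/37936 = (50*(2*(-1) - 23))*(-1/43435) + 6736*(1/37936) = (50*(-2 - 23))*(-1/43435) + 421/2371 = (50*(-25))*(-1/43435) + 421/2371 = -1250*(-1/43435) + 421/2371 = 250/8687 + 421/2371 = 4249977/20596877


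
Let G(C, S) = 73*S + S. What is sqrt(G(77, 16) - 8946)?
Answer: I*sqrt(7762) ≈ 88.102*I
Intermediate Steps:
G(C, S) = 74*S
sqrt(G(77, 16) - 8946) = sqrt(74*16 - 8946) = sqrt(1184 - 8946) = sqrt(-7762) = I*sqrt(7762)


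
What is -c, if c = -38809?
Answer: 38809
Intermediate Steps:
-c = -1*(-38809) = 38809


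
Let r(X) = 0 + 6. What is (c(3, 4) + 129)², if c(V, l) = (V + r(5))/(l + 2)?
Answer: 68121/4 ≈ 17030.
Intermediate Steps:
r(X) = 6
c(V, l) = (6 + V)/(2 + l) (c(V, l) = (V + 6)/(l + 2) = (6 + V)/(2 + l))
(c(3, 4) + 129)² = ((6 + 3)/(2 + 4) + 129)² = (9/6 + 129)² = ((⅙)*9 + 129)² = (3/2 + 129)² = (261/2)² = 68121/4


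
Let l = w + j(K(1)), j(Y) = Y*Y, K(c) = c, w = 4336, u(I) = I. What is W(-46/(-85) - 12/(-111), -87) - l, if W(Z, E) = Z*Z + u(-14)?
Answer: -43031680011/9891025 ≈ -4350.6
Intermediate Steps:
j(Y) = Y²
W(Z, E) = -14 + Z² (W(Z, E) = Z*Z - 14 = Z² - 14 = -14 + Z²)
l = 4337 (l = 4336 + 1² = 4336 + 1 = 4337)
W(-46/(-85) - 12/(-111), -87) - l = (-14 + (-46/(-85) - 12/(-111))²) - 1*4337 = (-14 + (-46*(-1/85) - 12*(-1/111))²) - 4337 = (-14 + (46/85 + 4/37)²) - 4337 = (-14 + (2042/3145)²) - 4337 = (-14 + 4169764/9891025) - 4337 = -134304586/9891025 - 4337 = -43031680011/9891025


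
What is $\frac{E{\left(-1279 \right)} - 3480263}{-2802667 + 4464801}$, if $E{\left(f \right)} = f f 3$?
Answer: $\frac{713630}{831067} \approx 0.85869$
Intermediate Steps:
$E{\left(f \right)} = 3 f^{2}$ ($E{\left(f \right)} = f^{2} \cdot 3 = 3 f^{2}$)
$\frac{E{\left(-1279 \right)} - 3480263}{-2802667 + 4464801} = \frac{3 \left(-1279\right)^{2} - 3480263}{-2802667 + 4464801} = \frac{3 \cdot 1635841 - 3480263}{1662134} = \left(4907523 - 3480263\right) \frac{1}{1662134} = 1427260 \cdot \frac{1}{1662134} = \frac{713630}{831067}$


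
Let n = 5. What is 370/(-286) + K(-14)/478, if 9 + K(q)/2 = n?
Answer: -44787/34177 ≈ -1.3104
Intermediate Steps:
K(q) = -8 (K(q) = -18 + 2*5 = -18 + 10 = -8)
370/(-286) + K(-14)/478 = 370/(-286) - 8/478 = 370*(-1/286) - 8*1/478 = -185/143 - 4/239 = -44787/34177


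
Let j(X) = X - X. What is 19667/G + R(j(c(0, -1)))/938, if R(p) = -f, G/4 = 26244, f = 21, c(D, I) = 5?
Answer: 1160225/7033392 ≈ 0.16496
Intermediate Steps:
j(X) = 0
G = 104976 (G = 4*26244 = 104976)
R(p) = -21 (R(p) = -1*21 = -21)
19667/G + R(j(c(0, -1)))/938 = 19667/104976 - 21/938 = 19667*(1/104976) - 21*1/938 = 19667/104976 - 3/134 = 1160225/7033392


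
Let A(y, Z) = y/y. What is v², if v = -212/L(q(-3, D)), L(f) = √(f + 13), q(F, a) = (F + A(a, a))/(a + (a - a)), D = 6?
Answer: 67416/19 ≈ 3548.2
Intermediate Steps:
A(y, Z) = 1
q(F, a) = (1 + F)/a (q(F, a) = (F + 1)/(a + (a - a)) = (1 + F)/(a + 0) = (1 + F)/a)
L(f) = √(13 + f)
v = -106*√114/19 (v = -212/√(13 + (1 - 3)/6) = -212/√(13 + (⅙)*(-2)) = -212/√(13 - ⅓) = -212*√114/38 = -106*√114/19 ≈ -59.567)
v² = (-106*√114/19)² = 67416/19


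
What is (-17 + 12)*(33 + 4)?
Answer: -185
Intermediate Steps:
(-17 + 12)*(33 + 4) = -5*37 = -185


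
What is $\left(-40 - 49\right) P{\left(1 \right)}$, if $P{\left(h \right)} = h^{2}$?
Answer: $-89$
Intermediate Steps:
$\left(-40 - 49\right) P{\left(1 \right)} = \left(-40 - 49\right) 1^{2} = \left(-89\right) 1 = -89$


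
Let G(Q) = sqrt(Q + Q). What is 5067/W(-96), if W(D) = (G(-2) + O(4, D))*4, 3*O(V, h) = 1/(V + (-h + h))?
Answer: 15201/577 - 364824*I/577 ≈ 26.345 - 632.28*I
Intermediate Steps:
O(V, h) = 1/(3*V) (O(V, h) = 1/(3*(V + (-h + h))) = 1/(3*(V + 0)) = 1/(3*V))
G(Q) = sqrt(2)*sqrt(Q) (G(Q) = sqrt(2*Q) = sqrt(2)*sqrt(Q))
W(D) = 1/3 + 8*I (W(D) = (sqrt(2)*sqrt(-2) + (1/3)/4)*4 = (sqrt(2)*(I*sqrt(2)) + (1/3)*(1/4))*4 = (2*I + 1/12)*4 = (1/12 + 2*I)*4 = 1/3 + 8*I)
5067/W(-96) = 5067/(1/3 + 8*I) = 5067*(9*(1/3 - 8*I)/577) = 45603*(1/3 - 8*I)/577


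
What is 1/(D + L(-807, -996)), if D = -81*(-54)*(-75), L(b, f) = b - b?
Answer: -1/328050 ≈ -3.0483e-6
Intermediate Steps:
L(b, f) = 0
D = -328050 (D = 4374*(-75) = -328050)
1/(D + L(-807, -996)) = 1/(-328050 + 0) = 1/(-328050) = -1/328050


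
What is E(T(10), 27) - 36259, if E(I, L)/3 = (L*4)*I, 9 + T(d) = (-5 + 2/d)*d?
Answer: -54727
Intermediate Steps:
T(d) = -9 + d*(-5 + 2/d) (T(d) = -9 + (-5 + 2/d)*d = -9 + d*(-5 + 2/d))
E(I, L) = 12*I*L (E(I, L) = 3*((L*4)*I) = 3*((4*L)*I) = 3*(4*I*L) = 12*I*L)
E(T(10), 27) - 36259 = 12*(-7 - 5*10)*27 - 36259 = 12*(-7 - 50)*27 - 36259 = 12*(-57)*27 - 36259 = -18468 - 36259 = -54727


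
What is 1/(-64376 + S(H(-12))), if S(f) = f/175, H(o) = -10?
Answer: -35/2253162 ≈ -1.5534e-5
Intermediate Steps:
S(f) = f/175 (S(f) = f*(1/175) = f/175)
1/(-64376 + S(H(-12))) = 1/(-64376 + (1/175)*(-10)) = 1/(-64376 - 2/35) = 1/(-2253162/35) = -35/2253162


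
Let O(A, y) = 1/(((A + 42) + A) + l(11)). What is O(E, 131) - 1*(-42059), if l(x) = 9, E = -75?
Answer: 4163840/99 ≈ 42059.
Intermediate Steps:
O(A, y) = 1/(51 + 2*A) (O(A, y) = 1/(((A + 42) + A) + 9) = 1/(((42 + A) + A) + 9) = 1/((42 + 2*A) + 9) = 1/(51 + 2*A))
O(E, 131) - 1*(-42059) = 1/(51 + 2*(-75)) - 1*(-42059) = 1/(51 - 150) + 42059 = 1/(-99) + 42059 = -1/99 + 42059 = 4163840/99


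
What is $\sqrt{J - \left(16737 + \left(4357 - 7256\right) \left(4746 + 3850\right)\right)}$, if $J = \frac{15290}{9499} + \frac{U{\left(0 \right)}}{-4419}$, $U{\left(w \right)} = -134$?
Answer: $\frac{\sqrt{4875443575834438610227}}{13992027} \approx 4990.3$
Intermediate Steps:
$J = \frac{68839376}{41976081}$ ($J = \frac{15290}{9499} - \frac{134}{-4419} = 15290 \cdot \frac{1}{9499} - - \frac{134}{4419} = \frac{15290}{9499} + \frac{134}{4419} = \frac{68839376}{41976081} \approx 1.64$)
$\sqrt{J - \left(16737 + \left(4357 - 7256\right) \left(4746 + 3850\right)\right)} = \sqrt{\frac{68839376}{41976081} - \left(16737 + \left(4357 - 7256\right) \left(4746 + 3850\right)\right)} = \sqrt{\frac{68839376}{41976081} - \left(16737 - 24919804\right)} = \sqrt{\frac{68839376}{41976081} - -24903067} = \sqrt{\frac{68839376}{41976081} + \left(-16737 + 24919804\right)} = \sqrt{\frac{68839376}{41976081} + 24903067} = \sqrt{\frac{1045333226379803}{41976081}} = \frac{\sqrt{4875443575834438610227}}{13992027}$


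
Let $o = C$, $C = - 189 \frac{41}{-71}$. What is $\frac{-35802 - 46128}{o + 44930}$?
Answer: $- \frac{5817030}{3197779} \approx -1.8191$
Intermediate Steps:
$C = \frac{7749}{71}$ ($C = - 189 \cdot 41 \left(- \frac{1}{71}\right) = \left(-189\right) \left(- \frac{41}{71}\right) = \frac{7749}{71} \approx 109.14$)
$o = \frac{7749}{71} \approx 109.14$
$\frac{-35802 - 46128}{o + 44930} = \frac{-35802 - 46128}{\frac{7749}{71} + 44930} = - \frac{81930}{\frac{3197779}{71}} = \left(-81930\right) \frac{71}{3197779} = - \frac{5817030}{3197779}$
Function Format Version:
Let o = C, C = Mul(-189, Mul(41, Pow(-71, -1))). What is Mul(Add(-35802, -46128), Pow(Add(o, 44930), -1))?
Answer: Rational(-5817030, 3197779) ≈ -1.8191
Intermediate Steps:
C = Rational(7749, 71) (C = Mul(-189, Mul(41, Rational(-1, 71))) = Mul(-189, Rational(-41, 71)) = Rational(7749, 71) ≈ 109.14)
o = Rational(7749, 71) ≈ 109.14
Mul(Add(-35802, -46128), Pow(Add(o, 44930), -1)) = Mul(Add(-35802, -46128), Pow(Add(Rational(7749, 71), 44930), -1)) = Mul(-81930, Pow(Rational(3197779, 71), -1)) = Mul(-81930, Rational(71, 3197779)) = Rational(-5817030, 3197779)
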